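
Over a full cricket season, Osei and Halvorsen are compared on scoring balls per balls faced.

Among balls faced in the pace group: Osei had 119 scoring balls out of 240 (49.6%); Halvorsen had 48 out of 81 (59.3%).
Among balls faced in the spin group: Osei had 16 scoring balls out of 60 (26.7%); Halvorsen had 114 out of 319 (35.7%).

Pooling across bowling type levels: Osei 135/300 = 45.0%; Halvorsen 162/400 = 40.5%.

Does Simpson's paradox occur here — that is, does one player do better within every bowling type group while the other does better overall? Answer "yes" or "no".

Within each bowling type level (pace 49.6% vs 59.3%; spin 26.7% vs 35.7%), Halvorsen has the higher rate every time. Pooled: 45.0% vs 40.5% — Osei has the higher rate overall. The two comparisons disagree.

yes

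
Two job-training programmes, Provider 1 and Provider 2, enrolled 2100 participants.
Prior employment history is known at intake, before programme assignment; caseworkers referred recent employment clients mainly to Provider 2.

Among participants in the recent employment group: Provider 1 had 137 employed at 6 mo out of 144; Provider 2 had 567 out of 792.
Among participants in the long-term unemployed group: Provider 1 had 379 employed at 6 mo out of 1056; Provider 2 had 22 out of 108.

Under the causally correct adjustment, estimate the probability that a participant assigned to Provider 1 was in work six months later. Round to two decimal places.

0.62

Within every prior employment history level Provider 1 has the higher rate, yet pooled Provider 2 does — Simpson's reversal.
Nothing the programme does changes prior employment history; the imbalance is an allocation artefact. With prior employment history also predicting the outcome, the pooled figure is confounded, and the within-stratum comparison is the causal one.
Standardising Provider 1 to the population prior employment history mix: 0.446·137/144 + 0.554·379/1056 = 0.623.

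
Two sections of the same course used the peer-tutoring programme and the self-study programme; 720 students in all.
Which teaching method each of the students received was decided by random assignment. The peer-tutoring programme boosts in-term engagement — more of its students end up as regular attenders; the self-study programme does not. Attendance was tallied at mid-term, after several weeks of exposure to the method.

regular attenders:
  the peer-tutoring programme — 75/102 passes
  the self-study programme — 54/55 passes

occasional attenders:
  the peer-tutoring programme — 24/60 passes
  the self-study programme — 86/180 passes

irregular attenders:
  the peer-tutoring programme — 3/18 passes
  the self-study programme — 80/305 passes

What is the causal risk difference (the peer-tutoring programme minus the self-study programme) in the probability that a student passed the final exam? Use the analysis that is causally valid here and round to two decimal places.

Because the teaching method influences mid-term attendance, mid-term attendance is a post-treatment mediator, not a confounder. Stratifying on it would bias the estimate; the causal effect is the crude pooled difference.
The causal difference is the pooled difference: 0.567 − 0.407 = +0.159.

+0.16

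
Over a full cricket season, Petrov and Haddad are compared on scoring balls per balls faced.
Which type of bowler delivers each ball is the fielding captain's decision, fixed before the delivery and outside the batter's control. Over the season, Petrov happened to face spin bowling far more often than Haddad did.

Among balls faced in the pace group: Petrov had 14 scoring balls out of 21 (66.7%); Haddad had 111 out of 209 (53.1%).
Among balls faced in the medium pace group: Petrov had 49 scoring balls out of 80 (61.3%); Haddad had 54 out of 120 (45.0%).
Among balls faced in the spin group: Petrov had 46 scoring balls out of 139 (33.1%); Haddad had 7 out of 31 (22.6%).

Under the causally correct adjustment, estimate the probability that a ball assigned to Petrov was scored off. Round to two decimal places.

The imbalance in bowling type arose from how balls faced were allocated, not from anything the player did; and bowling type independently affects the outcome. The pooled gap is confounded — condition on bowling type.
Standardising Petrov to the population bowling type mix: 0.383·14/21 + 0.333·49/80 + 0.283·46/139 = 0.553.

0.55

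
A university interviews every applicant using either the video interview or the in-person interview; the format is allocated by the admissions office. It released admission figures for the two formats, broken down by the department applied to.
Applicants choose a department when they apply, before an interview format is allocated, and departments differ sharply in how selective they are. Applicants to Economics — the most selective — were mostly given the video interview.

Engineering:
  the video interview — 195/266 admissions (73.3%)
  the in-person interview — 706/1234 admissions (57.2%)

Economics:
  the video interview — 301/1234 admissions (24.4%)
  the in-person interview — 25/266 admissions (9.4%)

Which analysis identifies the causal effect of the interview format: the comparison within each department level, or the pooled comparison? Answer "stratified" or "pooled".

stratified

Department is set before the interview format has any effect — it is not caused by the interview format — and it independently drives the outcome. That makes it a confounder, so the causal comparison is within department levels.
Within each level — Engineering: 73.3% vs 57.2%; Economics: 24.4% vs 9.4% — the video interview is higher every time.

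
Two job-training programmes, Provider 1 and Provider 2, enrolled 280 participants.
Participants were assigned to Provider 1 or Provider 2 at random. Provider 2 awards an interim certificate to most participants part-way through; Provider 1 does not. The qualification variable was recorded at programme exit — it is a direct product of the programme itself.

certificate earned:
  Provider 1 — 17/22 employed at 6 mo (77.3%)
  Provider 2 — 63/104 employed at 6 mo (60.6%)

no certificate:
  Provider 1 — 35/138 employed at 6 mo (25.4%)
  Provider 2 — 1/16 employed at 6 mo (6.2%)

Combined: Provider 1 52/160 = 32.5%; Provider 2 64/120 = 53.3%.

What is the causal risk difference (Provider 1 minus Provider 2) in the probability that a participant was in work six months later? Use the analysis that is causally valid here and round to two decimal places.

The distribution of qualification attained during the programme is itself part of what the programme does — it is an intermediate outcome. Holding it fixed would remove that part of the effect; the total effect is the pooled difference.
The causal difference is the pooled difference: 0.325 − 0.533 = -0.208.

-0.21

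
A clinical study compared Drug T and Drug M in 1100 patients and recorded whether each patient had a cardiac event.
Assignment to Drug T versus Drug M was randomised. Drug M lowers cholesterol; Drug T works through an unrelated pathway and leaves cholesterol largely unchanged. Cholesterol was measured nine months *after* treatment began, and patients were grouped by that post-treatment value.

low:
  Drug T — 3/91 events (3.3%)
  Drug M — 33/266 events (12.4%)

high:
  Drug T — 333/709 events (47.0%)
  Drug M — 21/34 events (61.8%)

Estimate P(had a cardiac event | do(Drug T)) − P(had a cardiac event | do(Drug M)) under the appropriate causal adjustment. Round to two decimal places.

The distribution of cholesterol is itself part of what the drug does — it is an intermediate outcome. Holding it fixed would remove that part of the effect; the total effect is the pooled difference.
The causal difference is the pooled difference: 0.420 − 0.180 = +0.240.

+0.24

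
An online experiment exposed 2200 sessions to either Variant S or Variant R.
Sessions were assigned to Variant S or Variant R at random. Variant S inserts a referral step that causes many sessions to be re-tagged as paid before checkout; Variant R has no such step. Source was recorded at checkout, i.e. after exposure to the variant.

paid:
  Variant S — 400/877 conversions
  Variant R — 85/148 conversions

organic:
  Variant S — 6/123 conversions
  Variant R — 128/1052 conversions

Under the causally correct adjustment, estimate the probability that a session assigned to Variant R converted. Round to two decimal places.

0.18

Within every traffic source level Variant R has the higher rate, yet pooled Variant S does — Simpson's reversal.
Traffic source is downstream of the variant. One should not condition on a consequence of treatment, so the overall rates are the right comparison.
So P(outcome | do(Variant R)) is just the pooled rate for Variant R: 213/1200 = 0.177.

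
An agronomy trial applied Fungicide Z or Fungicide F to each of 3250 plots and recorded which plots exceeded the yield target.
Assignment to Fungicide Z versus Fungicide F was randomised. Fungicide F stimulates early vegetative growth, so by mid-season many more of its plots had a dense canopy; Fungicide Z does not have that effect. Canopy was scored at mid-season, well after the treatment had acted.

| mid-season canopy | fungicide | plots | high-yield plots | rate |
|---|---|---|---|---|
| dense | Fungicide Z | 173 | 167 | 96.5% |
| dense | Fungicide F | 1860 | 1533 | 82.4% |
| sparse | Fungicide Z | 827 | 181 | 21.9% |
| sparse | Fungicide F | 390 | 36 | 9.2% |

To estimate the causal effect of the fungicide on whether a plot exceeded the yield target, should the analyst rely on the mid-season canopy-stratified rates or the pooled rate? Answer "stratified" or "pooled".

Mid-season canopy is recorded after the fungicide and is itself shifted by it — it sits on the causal path from fungicide to outcome. Conditioning on a mediator would strip out part of the effect we want; the pooled comparison gives the total causal effect.
Pooled: Fungicide Z 34.8% vs Fungicide F 69.7%; Fungicide F is higher overall.

pooled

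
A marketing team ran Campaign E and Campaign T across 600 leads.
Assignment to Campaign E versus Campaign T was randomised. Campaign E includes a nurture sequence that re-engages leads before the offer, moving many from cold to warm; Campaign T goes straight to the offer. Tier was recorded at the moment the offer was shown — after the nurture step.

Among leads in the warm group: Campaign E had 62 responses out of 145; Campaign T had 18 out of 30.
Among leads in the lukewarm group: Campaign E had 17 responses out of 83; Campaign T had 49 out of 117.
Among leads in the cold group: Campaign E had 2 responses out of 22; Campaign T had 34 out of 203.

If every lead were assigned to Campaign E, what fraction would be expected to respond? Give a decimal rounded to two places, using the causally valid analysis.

0.32

Engagement tier is downstream of the campaign. One should not condition on a consequence of treatment, so the overall rates are the right comparison.
So P(outcome | do(Campaign E)) is just the pooled rate for Campaign E: 81/250 = 0.324.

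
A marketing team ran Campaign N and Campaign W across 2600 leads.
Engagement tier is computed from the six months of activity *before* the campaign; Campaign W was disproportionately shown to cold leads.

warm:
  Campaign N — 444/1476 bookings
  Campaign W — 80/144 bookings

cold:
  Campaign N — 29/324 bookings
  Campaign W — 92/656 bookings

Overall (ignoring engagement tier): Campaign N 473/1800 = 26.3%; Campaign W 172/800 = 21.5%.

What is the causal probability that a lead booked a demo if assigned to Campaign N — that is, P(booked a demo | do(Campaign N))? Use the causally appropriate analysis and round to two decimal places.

0.22

Within every engagement tier level Campaign W has the higher rate, yet pooled Campaign N does — Simpson's reversal.
Since engagement tier is a pre-existing factor (not a product of the campaign) and it affects the outcome on its own, it is a confounder. The stratified rates, not the pooled rate, identify the causal effect.
Standardising Campaign N to the population engagement tier mix: 0.623·444/1476 + 0.377·29/324 = 0.221.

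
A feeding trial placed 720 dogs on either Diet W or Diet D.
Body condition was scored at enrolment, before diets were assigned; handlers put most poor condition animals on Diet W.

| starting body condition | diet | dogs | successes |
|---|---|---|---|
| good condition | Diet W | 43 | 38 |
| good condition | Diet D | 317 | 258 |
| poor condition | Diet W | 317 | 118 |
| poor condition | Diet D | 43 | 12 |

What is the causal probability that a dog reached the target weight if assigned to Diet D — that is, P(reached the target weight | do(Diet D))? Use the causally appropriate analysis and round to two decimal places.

0.55

Within every starting body condition level Diet W has the higher rate, yet pooled Diet D does — Simpson's reversal.
The imbalance in starting body condition arose from how dogs were allocated, not from anything the diet did; and starting body condition independently affects the outcome. The pooled gap is confounded — condition on starting body condition.
Standardising Diet D to the population starting body condition mix: 0.500·258/317 + 0.500·12/43 = 0.546.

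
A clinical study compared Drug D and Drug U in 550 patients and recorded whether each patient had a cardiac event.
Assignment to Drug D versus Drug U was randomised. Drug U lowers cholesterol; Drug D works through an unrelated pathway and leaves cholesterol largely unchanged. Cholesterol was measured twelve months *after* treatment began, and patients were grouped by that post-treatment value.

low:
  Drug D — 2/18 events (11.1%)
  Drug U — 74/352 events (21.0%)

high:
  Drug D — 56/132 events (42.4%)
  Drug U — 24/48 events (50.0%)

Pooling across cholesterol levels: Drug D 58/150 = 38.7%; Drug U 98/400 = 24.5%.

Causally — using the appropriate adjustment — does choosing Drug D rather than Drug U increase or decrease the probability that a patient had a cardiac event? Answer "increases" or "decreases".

Within every cholesterol level Drug D has the lower rate, yet pooled Drug U does — Simpson's reversal.
The distribution of cholesterol is itself part of what the drug does — it is an intermediate outcome. Holding it fixed would remove that part of the effect; the total effect is the pooled difference.
Pooled: Drug D 38.7% vs Drug U 24.5%; Drug U is lower overall.

increases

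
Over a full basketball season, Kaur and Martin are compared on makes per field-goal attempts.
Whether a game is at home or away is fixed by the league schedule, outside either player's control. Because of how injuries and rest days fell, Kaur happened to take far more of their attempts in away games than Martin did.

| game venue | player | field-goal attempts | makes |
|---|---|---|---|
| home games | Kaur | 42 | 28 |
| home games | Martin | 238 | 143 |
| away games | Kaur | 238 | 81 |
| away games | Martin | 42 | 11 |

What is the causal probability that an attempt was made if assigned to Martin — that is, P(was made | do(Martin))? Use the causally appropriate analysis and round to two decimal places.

0.43

Within every game venue level Kaur has the higher rate, yet pooled Martin does — Simpson's reversal.
Game venue is set before the player has any effect — it is not caused by the player — and it independently drives the outcome. That makes it a confounder, so the causal comparison is within game venue levels.
Standardising Martin to the population game venue mix: 0.500·143/238 + 0.500·11/42 = 0.431.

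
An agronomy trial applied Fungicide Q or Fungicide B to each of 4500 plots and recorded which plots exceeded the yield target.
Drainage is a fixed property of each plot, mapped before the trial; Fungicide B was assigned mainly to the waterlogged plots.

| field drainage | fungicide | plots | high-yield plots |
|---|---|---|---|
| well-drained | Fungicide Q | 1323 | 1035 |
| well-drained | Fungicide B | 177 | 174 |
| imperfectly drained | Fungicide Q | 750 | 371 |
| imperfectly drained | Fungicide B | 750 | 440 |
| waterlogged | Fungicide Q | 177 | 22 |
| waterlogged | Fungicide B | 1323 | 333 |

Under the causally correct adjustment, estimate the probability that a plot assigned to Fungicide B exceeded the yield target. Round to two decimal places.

0.61

Field drainage satisfies the back-door criterion: it is not a descendant of the fungicide, and it blocks the spurious path from fungicide to outcome. Adjusting for it (i.e., using the within-field drainage rates) gives the causal effect.
Standardising Fungicide B to the population field drainage mix: 0.333·174/177 + 0.333·440/750 + 0.333·333/1323 = 0.607.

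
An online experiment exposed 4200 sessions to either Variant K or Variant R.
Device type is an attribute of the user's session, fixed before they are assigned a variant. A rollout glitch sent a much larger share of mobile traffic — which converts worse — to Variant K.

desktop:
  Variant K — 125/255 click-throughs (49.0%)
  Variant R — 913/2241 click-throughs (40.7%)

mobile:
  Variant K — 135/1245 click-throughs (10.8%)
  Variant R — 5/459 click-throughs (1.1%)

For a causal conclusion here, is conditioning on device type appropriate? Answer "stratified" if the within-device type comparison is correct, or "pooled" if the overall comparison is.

Device type is set before the variant has any effect — it is not caused by the variant — and it independently drives the outcome. That makes it a confounder, so the causal comparison is within device type levels.
Within each level — desktop: 49.0% vs 40.7%; mobile: 10.8% vs 1.1% — Variant K is higher every time.

stratified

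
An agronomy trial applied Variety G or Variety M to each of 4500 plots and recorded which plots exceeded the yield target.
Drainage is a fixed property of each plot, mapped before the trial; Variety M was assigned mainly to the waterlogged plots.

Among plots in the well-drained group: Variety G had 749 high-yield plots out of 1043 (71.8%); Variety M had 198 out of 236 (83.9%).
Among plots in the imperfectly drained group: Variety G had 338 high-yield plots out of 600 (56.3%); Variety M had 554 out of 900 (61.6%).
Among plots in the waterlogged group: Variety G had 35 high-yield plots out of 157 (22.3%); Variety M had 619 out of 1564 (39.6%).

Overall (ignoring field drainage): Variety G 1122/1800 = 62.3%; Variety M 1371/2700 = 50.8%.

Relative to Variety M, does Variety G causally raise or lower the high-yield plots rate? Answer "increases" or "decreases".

Field drainage differs across varietys for reasons unrelated to any effect of the variety itself, and it separately predicts the outcome — a classic confounder. We must compare within field drainage levels.
Within each level — well-drained: 71.8% vs 83.9%; imperfectly drained: 56.3% vs 61.6%; waterlogged: 22.3% vs 39.6% — Variety M is higher every time.

decreases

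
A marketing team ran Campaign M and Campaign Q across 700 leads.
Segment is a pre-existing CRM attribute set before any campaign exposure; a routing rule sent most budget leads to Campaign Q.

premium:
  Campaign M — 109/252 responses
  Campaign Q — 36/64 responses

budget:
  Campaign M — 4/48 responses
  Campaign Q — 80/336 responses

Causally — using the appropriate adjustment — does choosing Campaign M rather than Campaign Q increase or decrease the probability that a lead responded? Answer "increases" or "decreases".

Customer segment differs across campaigns for reasons unrelated to any effect of the campaign itself, and it separately predicts the outcome — a classic confounder. We must compare within customer segment levels.
Within each level — premium: 43.3% vs 56.2%; budget: 8.3% vs 23.8% — Campaign Q is higher every time.

decreases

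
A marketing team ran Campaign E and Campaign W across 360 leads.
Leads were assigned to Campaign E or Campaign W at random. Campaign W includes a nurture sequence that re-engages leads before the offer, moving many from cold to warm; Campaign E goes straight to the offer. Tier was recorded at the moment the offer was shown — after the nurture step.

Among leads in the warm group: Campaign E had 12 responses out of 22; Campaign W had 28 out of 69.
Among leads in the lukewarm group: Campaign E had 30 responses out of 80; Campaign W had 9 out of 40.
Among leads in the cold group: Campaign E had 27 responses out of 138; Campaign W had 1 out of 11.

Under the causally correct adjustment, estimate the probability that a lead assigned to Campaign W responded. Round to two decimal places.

The distribution of engagement tier is itself part of what the campaign does — it is an intermediate outcome. Holding it fixed would remove that part of the effect; the total effect is the pooled difference.
So P(outcome | do(Campaign W)) is just the pooled rate for Campaign W: 38/120 = 0.317.

0.32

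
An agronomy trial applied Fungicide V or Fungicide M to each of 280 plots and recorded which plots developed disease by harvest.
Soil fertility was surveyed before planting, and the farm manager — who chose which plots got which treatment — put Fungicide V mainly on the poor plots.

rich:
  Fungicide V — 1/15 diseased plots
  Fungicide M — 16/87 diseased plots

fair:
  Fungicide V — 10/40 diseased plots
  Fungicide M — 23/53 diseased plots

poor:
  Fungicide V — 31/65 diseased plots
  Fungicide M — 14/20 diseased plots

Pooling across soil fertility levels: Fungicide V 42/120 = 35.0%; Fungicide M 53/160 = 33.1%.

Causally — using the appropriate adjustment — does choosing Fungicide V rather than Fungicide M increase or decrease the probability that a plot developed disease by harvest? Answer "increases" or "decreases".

decreases

The stratified and pooled comparisons disagree (Fungicide V wins within each soil fertility; Fungicide M wins overall), so the answer turns on the causal role of soil fertility.
Since soil fertility is a pre-existing factor (not a product of the fungicide) and it affects the outcome on its own, it is a confounder. The stratified rates, not the pooled rate, identify the causal effect.
Within each level — rich: 6.7% vs 18.4%; fair: 25.0% vs 43.4%; poor: 47.7% vs 70.0% — Fungicide V is lower every time.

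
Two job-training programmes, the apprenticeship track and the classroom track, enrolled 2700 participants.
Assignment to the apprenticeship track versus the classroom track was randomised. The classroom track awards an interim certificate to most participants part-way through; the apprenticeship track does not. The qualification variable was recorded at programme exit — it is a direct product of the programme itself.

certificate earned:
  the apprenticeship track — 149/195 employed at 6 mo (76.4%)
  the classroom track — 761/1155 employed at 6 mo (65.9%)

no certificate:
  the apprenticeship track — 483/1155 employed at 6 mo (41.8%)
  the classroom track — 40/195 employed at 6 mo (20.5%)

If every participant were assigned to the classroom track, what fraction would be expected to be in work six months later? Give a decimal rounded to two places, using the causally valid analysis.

0.59

Qualification attained during the programme is recorded after the programme and is itself shifted by it — it sits on the causal path from programme to outcome. Conditioning on a mediator would strip out part of the effect we want; the pooled comparison gives the total causal effect.
So P(outcome | do(the classroom track)) is just the pooled rate for the classroom track: 801/1350 = 0.593.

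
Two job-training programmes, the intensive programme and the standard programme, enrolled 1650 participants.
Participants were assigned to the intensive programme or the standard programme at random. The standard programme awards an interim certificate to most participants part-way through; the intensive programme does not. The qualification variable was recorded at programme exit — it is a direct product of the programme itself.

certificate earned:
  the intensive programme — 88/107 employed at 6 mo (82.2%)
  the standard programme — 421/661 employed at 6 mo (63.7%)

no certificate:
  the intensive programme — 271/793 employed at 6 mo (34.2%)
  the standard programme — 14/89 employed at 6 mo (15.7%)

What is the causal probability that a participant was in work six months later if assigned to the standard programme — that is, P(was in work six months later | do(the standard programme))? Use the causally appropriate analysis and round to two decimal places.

0.58

The stratified and pooled comparisons disagree (the intensive programme wins within each qualification attained during the programme; the standard programme wins overall), so the answer turns on the causal role of qualification attained during the programme.
Qualification attained during the programme lies on the pathway programme → qualification attained during the programme → outcome, so adjusting for it blocks the indirect effect. For the total causal effect of programme, use the unadjusted pooled rates.
So P(outcome | do(the standard programme)) is just the pooled rate for the standard programme: 435/750 = 0.580.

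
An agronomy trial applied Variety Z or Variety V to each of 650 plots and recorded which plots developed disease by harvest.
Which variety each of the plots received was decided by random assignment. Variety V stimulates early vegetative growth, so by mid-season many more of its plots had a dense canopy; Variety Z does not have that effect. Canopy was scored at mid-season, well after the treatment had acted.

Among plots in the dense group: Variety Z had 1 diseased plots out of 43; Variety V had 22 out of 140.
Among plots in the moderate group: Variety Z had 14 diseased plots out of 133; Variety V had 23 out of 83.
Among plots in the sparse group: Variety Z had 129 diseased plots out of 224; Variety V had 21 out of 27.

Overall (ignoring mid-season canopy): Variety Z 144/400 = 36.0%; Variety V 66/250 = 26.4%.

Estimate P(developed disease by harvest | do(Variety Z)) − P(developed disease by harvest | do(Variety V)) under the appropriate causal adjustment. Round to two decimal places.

+0.10

The distribution of mid-season canopy is itself part of what the variety does — it is an intermediate outcome. Holding it fixed would remove that part of the effect; the total effect is the pooled difference.
The causal difference is the pooled difference: 0.360 − 0.264 = +0.096.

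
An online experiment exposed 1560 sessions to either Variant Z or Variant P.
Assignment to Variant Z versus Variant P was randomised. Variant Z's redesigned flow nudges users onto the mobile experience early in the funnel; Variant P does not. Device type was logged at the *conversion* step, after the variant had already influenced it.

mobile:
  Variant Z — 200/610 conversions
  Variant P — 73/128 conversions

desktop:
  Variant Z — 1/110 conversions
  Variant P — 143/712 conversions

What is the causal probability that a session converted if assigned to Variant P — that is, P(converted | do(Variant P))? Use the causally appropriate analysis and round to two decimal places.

The stratified and pooled comparisons disagree (Variant P wins within each device type; Variant Z wins overall), so the answer turns on the causal role of device type.
Device type lies on the pathway variant → device type → outcome, so adjusting for it blocks the indirect effect. For the total causal effect of variant, use the unadjusted pooled rates.
So P(outcome | do(Variant P)) is just the pooled rate for Variant P: 216/840 = 0.257.

0.26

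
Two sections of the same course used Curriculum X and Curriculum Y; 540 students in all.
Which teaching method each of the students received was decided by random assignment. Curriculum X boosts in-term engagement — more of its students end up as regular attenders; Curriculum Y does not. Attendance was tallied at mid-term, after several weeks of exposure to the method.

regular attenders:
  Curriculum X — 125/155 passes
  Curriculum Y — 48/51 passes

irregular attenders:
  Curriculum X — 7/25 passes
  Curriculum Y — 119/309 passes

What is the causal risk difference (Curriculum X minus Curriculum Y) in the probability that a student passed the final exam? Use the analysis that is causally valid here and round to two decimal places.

+0.27

Curriculum Y is higher inside every mid-term attendance stratum but Curriculum X is higher in aggregate. Whether to stratify depends on how mid-term attendance relates to the teaching method.
Mid-term attendance here is a post-treatment variable shaped by the teaching method; conditioning on it would introduce bias rather than remove it. The overall comparison is the causal one.
The causal difference is the pooled difference: 0.733 − 0.464 = +0.269.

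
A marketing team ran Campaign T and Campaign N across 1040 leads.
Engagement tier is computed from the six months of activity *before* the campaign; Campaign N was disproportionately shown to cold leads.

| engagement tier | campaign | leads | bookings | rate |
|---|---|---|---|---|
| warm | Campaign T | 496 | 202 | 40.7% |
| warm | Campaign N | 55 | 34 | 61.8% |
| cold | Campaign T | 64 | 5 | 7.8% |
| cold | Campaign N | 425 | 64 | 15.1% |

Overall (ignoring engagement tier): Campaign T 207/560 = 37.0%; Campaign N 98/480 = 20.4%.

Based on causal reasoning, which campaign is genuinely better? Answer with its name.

Campaign N is higher inside every engagement tier stratum but Campaign T is higher in aggregate. Whether to stratify depends on how engagement tier relates to the campaign.
The imbalance in engagement tier arose from how leads were allocated, not from anything the campaign did; and engagement tier independently affects the outcome. The pooled gap is confounded — condition on engagement tier.
Within each level — warm: 40.7% vs 61.8%; cold: 7.8% vs 15.1% — Campaign N is higher every time.

Campaign N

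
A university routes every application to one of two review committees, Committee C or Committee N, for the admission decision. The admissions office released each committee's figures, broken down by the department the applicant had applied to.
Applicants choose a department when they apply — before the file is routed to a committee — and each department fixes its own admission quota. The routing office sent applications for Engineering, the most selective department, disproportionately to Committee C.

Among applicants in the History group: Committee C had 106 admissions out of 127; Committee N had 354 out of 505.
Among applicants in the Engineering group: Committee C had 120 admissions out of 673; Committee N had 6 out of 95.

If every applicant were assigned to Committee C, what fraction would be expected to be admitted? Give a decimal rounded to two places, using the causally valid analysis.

Department differs across review committees for reasons unrelated to any effect of the review committee itself, and it separately predicts the outcome — a classic confounder. We must compare within department levels.
Standardising Committee C to the population department mix: 0.451·106/127 + 0.549·120/673 = 0.475.

0.47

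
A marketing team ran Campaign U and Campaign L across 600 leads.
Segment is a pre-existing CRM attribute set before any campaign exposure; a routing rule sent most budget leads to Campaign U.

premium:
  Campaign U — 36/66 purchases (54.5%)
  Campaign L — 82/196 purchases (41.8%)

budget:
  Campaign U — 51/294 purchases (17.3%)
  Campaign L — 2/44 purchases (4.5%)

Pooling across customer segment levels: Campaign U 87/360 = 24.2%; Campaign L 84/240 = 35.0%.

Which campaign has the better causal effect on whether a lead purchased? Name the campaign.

The imbalance in customer segment arose from how leads were allocated, not from anything the campaign did; and customer segment independently affects the outcome. The pooled gap is confounded — condition on customer segment.
Within each level — premium: 54.5% vs 41.8%; budget: 17.3% vs 4.5% — Campaign U is higher every time.

Campaign U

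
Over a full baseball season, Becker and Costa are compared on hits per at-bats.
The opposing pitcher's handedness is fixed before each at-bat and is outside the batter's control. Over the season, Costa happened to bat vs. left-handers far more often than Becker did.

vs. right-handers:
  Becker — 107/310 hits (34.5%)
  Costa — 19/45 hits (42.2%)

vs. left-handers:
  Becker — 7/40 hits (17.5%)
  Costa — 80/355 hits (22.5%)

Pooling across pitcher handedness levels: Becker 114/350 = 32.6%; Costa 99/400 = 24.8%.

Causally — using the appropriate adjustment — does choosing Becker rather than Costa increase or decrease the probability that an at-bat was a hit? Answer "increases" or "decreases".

decreases

Nothing the player does changes pitcher handedness; the imbalance is an allocation artefact. With pitcher handedness also predicting the outcome, the pooled figure is confounded, and the within-stratum comparison is the causal one.
Within each level — vs. right-handers: 34.5% vs 42.2%; vs. left-handers: 17.5% vs 22.5% — Costa is higher every time.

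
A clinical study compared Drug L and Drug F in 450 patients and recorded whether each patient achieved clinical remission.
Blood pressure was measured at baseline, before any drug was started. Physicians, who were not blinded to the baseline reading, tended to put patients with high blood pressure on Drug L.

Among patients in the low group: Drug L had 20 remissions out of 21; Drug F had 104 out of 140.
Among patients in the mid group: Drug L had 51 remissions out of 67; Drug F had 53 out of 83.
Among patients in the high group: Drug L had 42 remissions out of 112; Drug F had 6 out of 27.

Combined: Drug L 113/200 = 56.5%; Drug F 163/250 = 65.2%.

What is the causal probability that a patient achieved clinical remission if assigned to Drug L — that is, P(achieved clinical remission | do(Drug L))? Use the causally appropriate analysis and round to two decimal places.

0.71

Drug L is higher inside every blood pressure stratum but Drug F is higher in aggregate. Whether to stratify depends on how blood pressure relates to the drug.
Blood pressure satisfies the back-door criterion: it is not a descendant of the drug, and it blocks the spurious path from drug to outcome. Adjusting for it (i.e., using the within-blood pressure rates) gives the causal effect.
Standardising Drug L to the population blood pressure mix: 0.358·20/21 + 0.333·51/67 + 0.309·42/112 = 0.710.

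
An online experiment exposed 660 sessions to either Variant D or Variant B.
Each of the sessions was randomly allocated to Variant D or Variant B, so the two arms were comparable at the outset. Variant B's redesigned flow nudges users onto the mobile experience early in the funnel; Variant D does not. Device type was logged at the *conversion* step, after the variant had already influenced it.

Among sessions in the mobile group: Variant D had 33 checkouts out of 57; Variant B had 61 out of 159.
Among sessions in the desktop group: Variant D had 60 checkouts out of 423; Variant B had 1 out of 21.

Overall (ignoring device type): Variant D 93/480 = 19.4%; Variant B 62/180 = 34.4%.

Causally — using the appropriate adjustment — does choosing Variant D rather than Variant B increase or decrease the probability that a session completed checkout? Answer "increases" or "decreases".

The stratified and pooled comparisons disagree (Variant D wins within each device type; Variant B wins overall), so the answer turns on the causal role of device type.
Stratifying would compare variants among sessions the variants themselves sorted into device type groups — a form of selection on an intermediate. The unconditioned pooled rates give the total causal effect.
Pooled: Variant D 19.4% vs Variant B 34.4%; Variant B is higher overall.

decreases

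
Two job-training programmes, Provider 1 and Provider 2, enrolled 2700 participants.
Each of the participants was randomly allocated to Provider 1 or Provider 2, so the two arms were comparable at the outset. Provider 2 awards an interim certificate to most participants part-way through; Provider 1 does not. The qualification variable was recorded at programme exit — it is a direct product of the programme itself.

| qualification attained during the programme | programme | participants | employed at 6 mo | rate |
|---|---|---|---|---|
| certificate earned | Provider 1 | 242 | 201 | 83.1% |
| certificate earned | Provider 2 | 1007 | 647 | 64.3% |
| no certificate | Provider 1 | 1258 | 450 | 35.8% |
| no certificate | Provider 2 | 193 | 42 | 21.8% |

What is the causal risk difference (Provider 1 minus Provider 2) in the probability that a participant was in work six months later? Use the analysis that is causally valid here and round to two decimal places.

-0.14

Within every qualification attained during the programme level Provider 1 has the higher rate, yet pooled Provider 2 does — Simpson's reversal.
Stratifying would compare programmes among participants the programmes themselves sorted into qualification attained during the programme groups — a form of selection on an intermediate. The unconditioned pooled rates give the total causal effect.
The causal difference is the pooled difference: 0.434 − 0.574 = -0.140.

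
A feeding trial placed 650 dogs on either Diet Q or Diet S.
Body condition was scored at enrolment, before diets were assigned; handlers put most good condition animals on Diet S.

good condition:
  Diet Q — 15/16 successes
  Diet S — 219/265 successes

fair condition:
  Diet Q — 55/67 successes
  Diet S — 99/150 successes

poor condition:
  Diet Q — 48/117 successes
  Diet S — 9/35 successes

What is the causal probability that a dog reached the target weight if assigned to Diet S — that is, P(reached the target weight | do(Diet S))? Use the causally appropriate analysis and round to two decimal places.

0.64

Starting body condition is set before the diet has any effect — it is not caused by the diet — and it independently drives the outcome. That makes it a confounder, so the causal comparison is within starting body condition levels.
Standardising Diet S to the population starting body condition mix: 0.432·219/265 + 0.334·99/150 + 0.234·9/35 = 0.638.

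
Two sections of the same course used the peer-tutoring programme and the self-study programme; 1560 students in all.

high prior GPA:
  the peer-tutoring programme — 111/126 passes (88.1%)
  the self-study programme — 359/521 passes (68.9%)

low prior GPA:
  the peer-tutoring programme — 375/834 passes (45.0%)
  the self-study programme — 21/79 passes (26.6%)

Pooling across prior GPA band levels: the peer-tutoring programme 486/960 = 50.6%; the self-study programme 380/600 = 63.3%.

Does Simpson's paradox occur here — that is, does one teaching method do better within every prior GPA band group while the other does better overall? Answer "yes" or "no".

yes

Within each prior GPA band level (high prior GPA 88.1% vs 68.9%; low prior GPA 45.0% vs 26.6%), the peer-tutoring programme has the higher rate every time. Pooled: 50.6% vs 63.3% — the self-study programme has the higher rate overall. The two comparisons disagree.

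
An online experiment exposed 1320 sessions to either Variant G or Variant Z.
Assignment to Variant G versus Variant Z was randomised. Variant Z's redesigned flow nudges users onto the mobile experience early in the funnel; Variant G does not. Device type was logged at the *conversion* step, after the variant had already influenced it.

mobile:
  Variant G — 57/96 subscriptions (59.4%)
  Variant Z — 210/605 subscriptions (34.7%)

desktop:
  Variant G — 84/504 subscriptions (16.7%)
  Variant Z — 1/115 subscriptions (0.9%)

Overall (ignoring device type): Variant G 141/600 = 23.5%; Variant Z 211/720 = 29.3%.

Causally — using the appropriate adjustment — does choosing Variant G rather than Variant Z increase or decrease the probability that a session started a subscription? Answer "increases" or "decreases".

decreases

The stratified and pooled comparisons disagree (Variant G wins within each device type; Variant Z wins overall), so the answer turns on the causal role of device type.
Device type is recorded after the variant and is itself shifted by it — it sits on the causal path from variant to outcome. Conditioning on a mediator would strip out part of the effect we want; the pooled comparison gives the total causal effect.
Pooled: Variant G 23.5% vs Variant Z 29.3%; Variant Z is higher overall.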